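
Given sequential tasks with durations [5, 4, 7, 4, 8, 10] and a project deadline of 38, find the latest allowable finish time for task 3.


LF(activity 3) = deadline - sum of successor durations
Successors: activities 4 through 6 with durations [4, 8, 10]
Sum of successor durations = 22
LF = 38 - 22 = 16

16


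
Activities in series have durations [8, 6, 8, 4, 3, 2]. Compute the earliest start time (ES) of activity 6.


Activity 6 starts after activities 1 through 5 complete.
Predecessor durations: [8, 6, 8, 4, 3]
ES = 8 + 6 + 8 + 4 + 3 = 29

29


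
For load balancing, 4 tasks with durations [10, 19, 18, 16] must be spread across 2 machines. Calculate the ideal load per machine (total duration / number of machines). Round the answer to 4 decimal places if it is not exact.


Total processing time = 10 + 19 + 18 + 16 = 63
Number of machines = 2
Ideal balanced load = 63 / 2 = 31.5

31.5


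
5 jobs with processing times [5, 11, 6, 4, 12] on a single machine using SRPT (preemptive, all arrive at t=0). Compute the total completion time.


Since all jobs arrive at t=0, SRPT equals SPT ordering.
SPT order: [4, 5, 6, 11, 12]
Completion times:
  Job 1: p=4, C=4
  Job 2: p=5, C=9
  Job 3: p=6, C=15
  Job 4: p=11, C=26
  Job 5: p=12, C=38
Total completion time = 4 + 9 + 15 + 26 + 38 = 92

92


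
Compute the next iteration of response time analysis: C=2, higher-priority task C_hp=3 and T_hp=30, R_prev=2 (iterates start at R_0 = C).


R_next = C + ceil(R_prev / T_hp) * C_hp
ceil(2 / 30) = ceil(0.0667) = 1
Interference = 1 * 3 = 3
R_next = 2 + 3 = 5

5


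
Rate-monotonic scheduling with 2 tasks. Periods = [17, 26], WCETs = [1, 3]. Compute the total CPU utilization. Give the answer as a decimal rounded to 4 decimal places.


Compute individual utilizations (exact fractions):
  Task 1: C/T = 1/17 (approx. 0.0588)
  Task 2: C/T = 3/26 (approx. 0.1154)
Total utilization U = 1/17 + 3/26 = 77/442
Rounded to 4 decimal places: U = 0.1742
RM (Liu & Layland) bound for 2 tasks = 0.828427; compare with U = 77/442 (approx. 0.174208)
U <= bound, so schedulable by RM sufficient condition.

0.1742


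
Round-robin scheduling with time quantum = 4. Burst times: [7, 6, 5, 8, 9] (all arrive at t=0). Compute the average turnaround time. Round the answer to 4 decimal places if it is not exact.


Time quantum = 4
Execution trace:
  J1 runs 4 units, time = 4
  J2 runs 4 units, time = 8
  J3 runs 4 units, time = 12
  J4 runs 4 units, time = 16
  J5 runs 4 units, time = 20
  J1 runs 3 units, time = 23
  J2 runs 2 units, time = 25
  J3 runs 1 units, time = 26
  J4 runs 4 units, time = 30
  J5 runs 4 units, time = 34
  J5 runs 1 units, time = 35
Finish times: [23, 25, 26, 30, 35]
Average turnaround = 139/5 = 27.8

27.8


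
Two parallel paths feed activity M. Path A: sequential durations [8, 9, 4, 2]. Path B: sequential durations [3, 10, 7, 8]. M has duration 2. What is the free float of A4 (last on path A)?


ES(A4) = sum of predecessors on chain A = 21
EF(A4) = ES + duration = 21 + 2 = 23
Successor of A4 is M. ES(M) = max(sum(A), sum(B)) = max(23, 28) = 28
Free float = ES(successor) - EF(current) = 28 - 23 = 5

5


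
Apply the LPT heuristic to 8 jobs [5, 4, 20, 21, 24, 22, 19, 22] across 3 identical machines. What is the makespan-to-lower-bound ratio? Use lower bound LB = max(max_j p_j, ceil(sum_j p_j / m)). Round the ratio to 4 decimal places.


LPT order: [24, 22, 22, 21, 20, 19, 5, 4]
Machine loads after assignment: [47, 43, 47]
LPT makespan = 47
Lower bound = max(max_job, ceil(total/3)) = max(24, 46) = 46
Ratio = 47 / 46 = 1.0217

1.0217


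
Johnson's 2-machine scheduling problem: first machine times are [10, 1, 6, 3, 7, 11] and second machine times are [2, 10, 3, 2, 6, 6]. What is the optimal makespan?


Apply Johnson's rule:
  Group 1 (a <= b): [(2, 1, 10)]
  Group 2 (a > b): [(5, 7, 6), (6, 11, 6), (3, 6, 3), (1, 10, 2), (4, 3, 2)]
Optimal job order: [2, 5, 6, 3, 1, 4]
Schedule:
  Job 2: M1 done at 1, M2 done at 11
  Job 5: M1 done at 8, M2 done at 17
  Job 6: M1 done at 19, M2 done at 25
  Job 3: M1 done at 25, M2 done at 28
  Job 1: M1 done at 35, M2 done at 37
  Job 4: M1 done at 38, M2 done at 40
Makespan = 40

40


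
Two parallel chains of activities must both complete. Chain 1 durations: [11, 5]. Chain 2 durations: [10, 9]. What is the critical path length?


Path A total = 11 + 5 = 16
Path B total = 10 + 9 = 19
Critical path = longest path = max(16, 19) = 19

19


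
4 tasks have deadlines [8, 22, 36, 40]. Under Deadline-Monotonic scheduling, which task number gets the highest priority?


Sort tasks by relative deadline (ascending):
  Task 1: deadline = 8
  Task 2: deadline = 22
  Task 3: deadline = 36
  Task 4: deadline = 40
Priority order (highest first): [1, 2, 3, 4]
Highest priority task = 1

1


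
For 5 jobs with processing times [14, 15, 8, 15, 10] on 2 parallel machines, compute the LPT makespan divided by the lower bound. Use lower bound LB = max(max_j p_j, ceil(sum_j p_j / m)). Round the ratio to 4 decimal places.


LPT order: [15, 15, 14, 10, 8]
Machine loads after assignment: [29, 33]
LPT makespan = 33
Lower bound = max(max_job, ceil(total/2)) = max(15, 31) = 31
Ratio = 33 / 31 = 1.0645

1.0645


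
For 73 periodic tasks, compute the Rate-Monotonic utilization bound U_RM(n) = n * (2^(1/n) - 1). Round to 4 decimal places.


Compute 2^(1/73) = 1.0095403890
Subtract 1: 1.0095403890 - 1 = 0.0095403890
Multiply by n: 73 * 0.0095403890 = 0.6964483970
Round to 4 dp: 0.6964

0.6964


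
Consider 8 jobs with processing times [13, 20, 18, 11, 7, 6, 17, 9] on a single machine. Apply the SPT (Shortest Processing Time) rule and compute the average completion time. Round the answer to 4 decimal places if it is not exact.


Sort jobs by processing time (SPT order): [6, 7, 9, 11, 13, 17, 18, 20]
Compute completion times sequentially:
  Job 1: processing = 6, completes at 6
  Job 2: processing = 7, completes at 13
  Job 3: processing = 9, completes at 22
  Job 4: processing = 11, completes at 33
  Job 5: processing = 13, completes at 46
  Job 6: processing = 17, completes at 63
  Job 7: processing = 18, completes at 81
  Job 8: processing = 20, completes at 101
Sum of completion times = 365
Average completion time = 365/8 = 45.625

45.625


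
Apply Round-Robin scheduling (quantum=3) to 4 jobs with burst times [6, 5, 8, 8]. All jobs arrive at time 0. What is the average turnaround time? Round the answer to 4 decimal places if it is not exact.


Time quantum = 3
Execution trace:
  J1 runs 3 units, time = 3
  J2 runs 3 units, time = 6
  J3 runs 3 units, time = 9
  J4 runs 3 units, time = 12
  J1 runs 3 units, time = 15
  J2 runs 2 units, time = 17
  J3 runs 3 units, time = 20
  J4 runs 3 units, time = 23
  J3 runs 2 units, time = 25
  J4 runs 2 units, time = 27
Finish times: [15, 17, 25, 27]
Average turnaround = 84/4 = 21.0

21.0


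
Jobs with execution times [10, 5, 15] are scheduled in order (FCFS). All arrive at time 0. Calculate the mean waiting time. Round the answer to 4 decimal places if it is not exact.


FCFS order (as given): [10, 5, 15]
Waiting times:
  Job 1: wait = 0
  Job 2: wait = 10
  Job 3: wait = 15
Sum of waiting times = 25
Average waiting time = 25/3 = 8.3333

8.3333


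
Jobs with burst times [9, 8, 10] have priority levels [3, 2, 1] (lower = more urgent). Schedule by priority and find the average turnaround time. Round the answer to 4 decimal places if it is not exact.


Sort by priority (ascending = highest first):
Order: [(1, 10), (2, 8), (3, 9)]
Completion times:
  Priority 1, burst=10, C=10
  Priority 2, burst=8, C=18
  Priority 3, burst=9, C=27
Average turnaround = 55/3 = 18.3333

18.3333


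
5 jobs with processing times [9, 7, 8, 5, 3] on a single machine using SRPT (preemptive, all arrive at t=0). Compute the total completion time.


Since all jobs arrive at t=0, SRPT equals SPT ordering.
SPT order: [3, 5, 7, 8, 9]
Completion times:
  Job 1: p=3, C=3
  Job 2: p=5, C=8
  Job 3: p=7, C=15
  Job 4: p=8, C=23
  Job 5: p=9, C=32
Total completion time = 3 + 8 + 15 + 23 + 32 = 81

81


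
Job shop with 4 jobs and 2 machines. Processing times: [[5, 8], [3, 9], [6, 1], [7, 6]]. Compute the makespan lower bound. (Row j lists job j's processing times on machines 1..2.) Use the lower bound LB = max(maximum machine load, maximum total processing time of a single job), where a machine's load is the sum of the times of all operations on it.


Machine loads:
  Machine 1: 5 + 3 + 6 + 7 = 21
  Machine 2: 8 + 9 + 1 + 6 = 24
Max machine load = 24
Job totals:
  Job 1: 13
  Job 2: 12
  Job 3: 7
  Job 4: 13
Max job total = 13
Lower bound = max(24, 13) = 24

24


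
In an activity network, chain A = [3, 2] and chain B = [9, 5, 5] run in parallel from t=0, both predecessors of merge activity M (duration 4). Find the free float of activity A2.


ES(A2) = sum of predecessors on chain A = 3
EF(A2) = ES + duration = 3 + 2 = 5
Successor of A2 is M. ES(M) = max(sum(A), sum(B)) = max(5, 19) = 19
Free float = ES(successor) - EF(current) = 19 - 5 = 14

14


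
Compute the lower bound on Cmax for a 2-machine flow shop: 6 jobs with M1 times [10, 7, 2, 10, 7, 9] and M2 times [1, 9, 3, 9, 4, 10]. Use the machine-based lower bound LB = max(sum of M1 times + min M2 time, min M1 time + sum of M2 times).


LB1 = sum(M1 times) + min(M2 times) = 45 + 1 = 46
LB2 = min(M1 times) + sum(M2 times) = 2 + 36 = 38
Lower bound = max(LB1, LB2) = max(46, 38) = 46

46


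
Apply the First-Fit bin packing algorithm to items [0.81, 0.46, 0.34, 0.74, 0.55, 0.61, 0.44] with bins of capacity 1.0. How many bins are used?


Place items sequentially using First-Fit:
  Item 0.81 -> new Bin 1
  Item 0.46 -> new Bin 2
  Item 0.34 -> Bin 2 (now 0.8)
  Item 0.74 -> new Bin 3
  Item 0.55 -> new Bin 4
  Item 0.61 -> new Bin 5
  Item 0.44 -> Bin 4 (now 0.99)
Total bins used = 5

5


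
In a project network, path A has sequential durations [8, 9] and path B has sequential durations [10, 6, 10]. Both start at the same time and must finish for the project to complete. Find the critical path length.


Path A total = 8 + 9 = 17
Path B total = 10 + 6 + 10 = 26
Critical path = longest path = max(17, 26) = 26

26


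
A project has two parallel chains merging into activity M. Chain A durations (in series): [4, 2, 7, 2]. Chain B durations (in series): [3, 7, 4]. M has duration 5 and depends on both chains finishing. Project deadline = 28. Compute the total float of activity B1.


Forward pass: ES(B1) = sum of predecessors on chain B = 0
EF = ES + duration = 0 + 3 = 3
Backward pass: LF(M) = deadline = 28; LS(M) = 28 - 5 = 23
LF(B1) = LS(M) - sum(successors on chain B) = 23 - 11 = 12
LS = LF - duration = 12 - 3 = 9
Total float = LS - ES = 9 - 0 = 9

9


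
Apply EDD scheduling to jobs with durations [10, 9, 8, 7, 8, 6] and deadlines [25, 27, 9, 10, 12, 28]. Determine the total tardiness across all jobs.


Sort by due date (EDD order): [(8, 9), (7, 10), (8, 12), (10, 25), (9, 27), (6, 28)]
Compute completion times and tardiness:
  Job 1: p=8, d=9, C=8, tardiness=max(0,8-9)=0
  Job 2: p=7, d=10, C=15, tardiness=max(0,15-10)=5
  Job 3: p=8, d=12, C=23, tardiness=max(0,23-12)=11
  Job 4: p=10, d=25, C=33, tardiness=max(0,33-25)=8
  Job 5: p=9, d=27, C=42, tardiness=max(0,42-27)=15
  Job 6: p=6, d=28, C=48, tardiness=max(0,48-28)=20
Total tardiness = 59

59


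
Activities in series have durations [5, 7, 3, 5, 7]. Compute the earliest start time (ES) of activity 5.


Activity 5 starts after activities 1 through 4 complete.
Predecessor durations: [5, 7, 3, 5]
ES = 5 + 7 + 3 + 5 = 20

20


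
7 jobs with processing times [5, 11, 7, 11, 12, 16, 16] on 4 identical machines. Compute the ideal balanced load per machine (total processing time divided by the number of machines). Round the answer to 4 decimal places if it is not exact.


Total processing time = 5 + 11 + 7 + 11 + 12 + 16 + 16 = 78
Number of machines = 4
Ideal balanced load = 78 / 4 = 19.5

19.5


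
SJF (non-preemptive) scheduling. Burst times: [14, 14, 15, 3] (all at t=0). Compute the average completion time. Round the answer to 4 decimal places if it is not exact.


SJF order (ascending): [3, 14, 14, 15]
Completion times:
  Job 1: burst=3, C=3
  Job 2: burst=14, C=17
  Job 3: burst=14, C=31
  Job 4: burst=15, C=46
Average completion = 97/4 = 24.25

24.25


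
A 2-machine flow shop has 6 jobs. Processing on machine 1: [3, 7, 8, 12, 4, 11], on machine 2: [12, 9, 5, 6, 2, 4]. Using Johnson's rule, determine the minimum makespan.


Apply Johnson's rule:
  Group 1 (a <= b): [(1, 3, 12), (2, 7, 9)]
  Group 2 (a > b): [(4, 12, 6), (3, 8, 5), (6, 11, 4), (5, 4, 2)]
Optimal job order: [1, 2, 4, 3, 6, 5]
Schedule:
  Job 1: M1 done at 3, M2 done at 15
  Job 2: M1 done at 10, M2 done at 24
  Job 4: M1 done at 22, M2 done at 30
  Job 3: M1 done at 30, M2 done at 35
  Job 6: M1 done at 41, M2 done at 45
  Job 5: M1 done at 45, M2 done at 47
Makespan = 47

47


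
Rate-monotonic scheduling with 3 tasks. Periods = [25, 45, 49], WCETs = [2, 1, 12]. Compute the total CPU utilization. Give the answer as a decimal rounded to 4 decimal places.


Compute individual utilizations (exact fractions):
  Task 1: C/T = 2/25 (approx. 0.08)
  Task 2: C/T = 1/45 (approx. 0.0222)
  Task 3: C/T = 12/49 (approx. 0.2449)
Total utilization U = 2/25 + 1/45 + 12/49 = 3827/11025
Rounded to 4 decimal places: U = 0.3471
RM (Liu & Layland) bound for 3 tasks = 0.779763; compare with U = 3827/11025 (approx. 0.347120)
U <= bound, so schedulable by RM sufficient condition.

0.3471


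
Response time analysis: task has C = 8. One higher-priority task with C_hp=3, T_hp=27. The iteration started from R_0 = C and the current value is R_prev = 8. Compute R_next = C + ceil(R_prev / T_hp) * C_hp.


R_next = C + ceil(R_prev / T_hp) * C_hp
ceil(8 / 27) = ceil(0.2963) = 1
Interference = 1 * 3 = 3
R_next = 8 + 3 = 11

11


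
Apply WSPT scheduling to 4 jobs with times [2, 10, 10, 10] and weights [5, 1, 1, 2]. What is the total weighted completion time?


Compute p/w ratios and sort ascending (WSPT): [(2, 5), (10, 2), (10, 1), (10, 1)]
Compute weighted completion times:
  Job (p=2,w=5): C=2, w*C=5*2=10
  Job (p=10,w=2): C=12, w*C=2*12=24
  Job (p=10,w=1): C=22, w*C=1*22=22
  Job (p=10,w=1): C=32, w*C=1*32=32
Total weighted completion time = 88

88


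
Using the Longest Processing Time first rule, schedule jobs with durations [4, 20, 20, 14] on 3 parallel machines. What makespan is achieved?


Sort jobs in decreasing order (LPT): [20, 20, 14, 4]
Assign each job to the least loaded machine:
  Machine 1: jobs [20], load = 20
  Machine 2: jobs [20], load = 20
  Machine 3: jobs [14, 4], load = 18
Makespan = max load = 20

20


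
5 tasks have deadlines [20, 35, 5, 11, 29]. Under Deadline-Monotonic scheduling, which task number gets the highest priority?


Sort tasks by relative deadline (ascending):
  Task 3: deadline = 5
  Task 4: deadline = 11
  Task 1: deadline = 20
  Task 5: deadline = 29
  Task 2: deadline = 35
Priority order (highest first): [3, 4, 1, 5, 2]
Highest priority task = 3

3


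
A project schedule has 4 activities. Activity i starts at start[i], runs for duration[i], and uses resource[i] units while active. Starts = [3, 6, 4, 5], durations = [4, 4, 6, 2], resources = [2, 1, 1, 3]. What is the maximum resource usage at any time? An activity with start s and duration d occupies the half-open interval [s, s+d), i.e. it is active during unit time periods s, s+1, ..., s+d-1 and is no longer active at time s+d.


Each activity i is active on [start_i, start_i + duration_i).
Compute total resource usage per time slot:
  t=0: active resources = [], total = 0
  t=1: active resources = [], total = 0
  t=2: active resources = [], total = 0
  t=3: active resources = [2], total = 2
  t=4: active resources = [2, 1], total = 3
  t=5: active resources = [2, 1, 3], total = 6
  t=6: active resources = [2, 1, 1, 3], total = 7
  t=7: active resources = [1, 1], total = 2
  t=8: active resources = [1, 1], total = 2
  t=9: active resources = [1, 1], total = 2
Peak resource demand = 7

7


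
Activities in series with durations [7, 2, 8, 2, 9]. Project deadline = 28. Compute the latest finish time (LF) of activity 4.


LF(activity 4) = deadline - sum of successor durations
Successors: activities 5 through 5 with durations [9]
Sum of successor durations = 9
LF = 28 - 9 = 19

19


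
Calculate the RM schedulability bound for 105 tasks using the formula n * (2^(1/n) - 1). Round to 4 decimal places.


Compute 2^(1/105) = 1.0066232390
Subtract 1: 1.0066232390 - 1 = 0.0066232390
Multiply by n: 105 * 0.0066232390 = 0.6954400950
Round to 4 dp: 0.6954

0.6954


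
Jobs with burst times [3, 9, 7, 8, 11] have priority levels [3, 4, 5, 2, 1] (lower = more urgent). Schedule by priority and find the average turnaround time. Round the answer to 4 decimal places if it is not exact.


Sort by priority (ascending = highest first):
Order: [(1, 11), (2, 8), (3, 3), (4, 9), (5, 7)]
Completion times:
  Priority 1, burst=11, C=11
  Priority 2, burst=8, C=19
  Priority 3, burst=3, C=22
  Priority 4, burst=9, C=31
  Priority 5, burst=7, C=38
Average turnaround = 121/5 = 24.2

24.2


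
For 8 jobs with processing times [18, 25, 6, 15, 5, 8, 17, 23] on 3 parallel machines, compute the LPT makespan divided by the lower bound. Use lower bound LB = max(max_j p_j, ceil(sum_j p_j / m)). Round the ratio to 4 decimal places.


LPT order: [25, 23, 18, 17, 15, 8, 6, 5]
Machine loads after assignment: [39, 38, 40]
LPT makespan = 40
Lower bound = max(max_job, ceil(total/3)) = max(25, 39) = 39
Ratio = 40 / 39 = 1.0256

1.0256


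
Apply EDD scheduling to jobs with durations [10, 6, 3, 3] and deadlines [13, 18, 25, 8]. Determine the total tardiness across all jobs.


Sort by due date (EDD order): [(3, 8), (10, 13), (6, 18), (3, 25)]
Compute completion times and tardiness:
  Job 1: p=3, d=8, C=3, tardiness=max(0,3-8)=0
  Job 2: p=10, d=13, C=13, tardiness=max(0,13-13)=0
  Job 3: p=6, d=18, C=19, tardiness=max(0,19-18)=1
  Job 4: p=3, d=25, C=22, tardiness=max(0,22-25)=0
Total tardiness = 1

1


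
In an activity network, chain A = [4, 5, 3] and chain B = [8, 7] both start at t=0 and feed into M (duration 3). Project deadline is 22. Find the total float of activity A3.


Forward pass: ES(A3) = sum of predecessors on chain A = 9
EF = ES + duration = 9 + 3 = 12
Backward pass: LF(M) = deadline = 22; LS(M) = 22 - 3 = 19
LF(A3) = LS(M) - sum(successors on chain A) = 19 - 0 = 19
LS = LF - duration = 19 - 3 = 16
Total float = LS - ES = 16 - 9 = 7

7


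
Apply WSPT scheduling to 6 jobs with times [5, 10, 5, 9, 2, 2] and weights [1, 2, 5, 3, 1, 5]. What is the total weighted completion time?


Compute p/w ratios and sort ascending (WSPT): [(2, 5), (5, 5), (2, 1), (9, 3), (5, 1), (10, 2)]
Compute weighted completion times:
  Job (p=2,w=5): C=2, w*C=5*2=10
  Job (p=5,w=5): C=7, w*C=5*7=35
  Job (p=2,w=1): C=9, w*C=1*9=9
  Job (p=9,w=3): C=18, w*C=3*18=54
  Job (p=5,w=1): C=23, w*C=1*23=23
  Job (p=10,w=2): C=33, w*C=2*33=66
Total weighted completion time = 197

197


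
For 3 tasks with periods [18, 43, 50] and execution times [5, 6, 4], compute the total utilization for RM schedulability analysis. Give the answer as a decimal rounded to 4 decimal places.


Compute individual utilizations (exact fractions):
  Task 1: C/T = 5/18 (approx. 0.2778)
  Task 2: C/T = 6/43 (approx. 0.1395)
  Task 3: C/T = 4/50 = 2/25 (approx. 0.08)
Total utilization U = 5/18 + 6/43 + 2/25 = 9623/19350
Rounded to 4 decimal places: U = 0.4973
RM (Liu & Layland) bound for 3 tasks = 0.779763; compare with U = 9623/19350 (approx. 0.497313)
U <= bound, so schedulable by RM sufficient condition.

0.4973


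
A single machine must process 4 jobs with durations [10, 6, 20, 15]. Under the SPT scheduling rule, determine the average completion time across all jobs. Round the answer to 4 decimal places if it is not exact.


Sort jobs by processing time (SPT order): [6, 10, 15, 20]
Compute completion times sequentially:
  Job 1: processing = 6, completes at 6
  Job 2: processing = 10, completes at 16
  Job 3: processing = 15, completes at 31
  Job 4: processing = 20, completes at 51
Sum of completion times = 104
Average completion time = 104/4 = 26.0

26.0


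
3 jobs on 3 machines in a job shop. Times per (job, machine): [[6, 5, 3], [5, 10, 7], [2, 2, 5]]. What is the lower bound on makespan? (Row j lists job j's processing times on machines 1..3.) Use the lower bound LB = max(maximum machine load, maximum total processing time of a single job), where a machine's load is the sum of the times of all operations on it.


Machine loads:
  Machine 1: 6 + 5 + 2 = 13
  Machine 2: 5 + 10 + 2 = 17
  Machine 3: 3 + 7 + 5 = 15
Max machine load = 17
Job totals:
  Job 1: 14
  Job 2: 22
  Job 3: 9
Max job total = 22
Lower bound = max(17, 22) = 22

22


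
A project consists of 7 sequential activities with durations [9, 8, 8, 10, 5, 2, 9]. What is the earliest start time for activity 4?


Activity 4 starts after activities 1 through 3 complete.
Predecessor durations: [9, 8, 8]
ES = 9 + 8 + 8 = 25

25


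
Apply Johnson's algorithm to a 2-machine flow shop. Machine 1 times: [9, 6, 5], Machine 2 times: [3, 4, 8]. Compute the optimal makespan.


Apply Johnson's rule:
  Group 1 (a <= b): [(3, 5, 8)]
  Group 2 (a > b): [(2, 6, 4), (1, 9, 3)]
Optimal job order: [3, 2, 1]
Schedule:
  Job 3: M1 done at 5, M2 done at 13
  Job 2: M1 done at 11, M2 done at 17
  Job 1: M1 done at 20, M2 done at 23
Makespan = 23

23


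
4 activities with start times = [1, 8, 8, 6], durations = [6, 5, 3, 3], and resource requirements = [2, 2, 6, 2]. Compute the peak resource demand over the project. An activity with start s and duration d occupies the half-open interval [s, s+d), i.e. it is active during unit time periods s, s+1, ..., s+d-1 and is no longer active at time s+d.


Each activity i is active on [start_i, start_i + duration_i).
Compute total resource usage per time slot:
  t=0: active resources = [], total = 0
  t=1: active resources = [2], total = 2
  t=2: active resources = [2], total = 2
  t=3: active resources = [2], total = 2
  t=4: active resources = [2], total = 2
  t=5: active resources = [2], total = 2
  t=6: active resources = [2, 2], total = 4
  t=7: active resources = [2], total = 2
  t=8: active resources = [2, 6, 2], total = 10
  t=9: active resources = [2, 6], total = 8
  t=10: active resources = [2, 6], total = 8
  t=11: active resources = [2], total = 2
  t=12: active resources = [2], total = 2
Peak resource demand = 10

10


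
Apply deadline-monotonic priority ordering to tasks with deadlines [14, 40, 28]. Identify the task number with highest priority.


Sort tasks by relative deadline (ascending):
  Task 1: deadline = 14
  Task 3: deadline = 28
  Task 2: deadline = 40
Priority order (highest first): [1, 3, 2]
Highest priority task = 1

1


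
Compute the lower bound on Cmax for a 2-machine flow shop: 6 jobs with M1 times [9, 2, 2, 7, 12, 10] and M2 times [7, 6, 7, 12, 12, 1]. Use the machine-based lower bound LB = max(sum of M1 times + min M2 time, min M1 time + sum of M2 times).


LB1 = sum(M1 times) + min(M2 times) = 42 + 1 = 43
LB2 = min(M1 times) + sum(M2 times) = 2 + 45 = 47
Lower bound = max(LB1, LB2) = max(43, 47) = 47

47


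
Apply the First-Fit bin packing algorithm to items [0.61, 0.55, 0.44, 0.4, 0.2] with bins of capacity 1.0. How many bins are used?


Place items sequentially using First-Fit:
  Item 0.61 -> new Bin 1
  Item 0.55 -> new Bin 2
  Item 0.44 -> Bin 2 (now 0.99)
  Item 0.4 -> new Bin 3
  Item 0.2 -> Bin 1 (now 0.81)
Total bins used = 3

3


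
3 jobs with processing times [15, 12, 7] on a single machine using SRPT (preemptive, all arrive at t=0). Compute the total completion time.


Since all jobs arrive at t=0, SRPT equals SPT ordering.
SPT order: [7, 12, 15]
Completion times:
  Job 1: p=7, C=7
  Job 2: p=12, C=19
  Job 3: p=15, C=34
Total completion time = 7 + 19 + 34 = 60

60


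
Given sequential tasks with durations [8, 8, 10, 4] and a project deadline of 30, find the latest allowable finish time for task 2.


LF(activity 2) = deadline - sum of successor durations
Successors: activities 3 through 4 with durations [10, 4]
Sum of successor durations = 14
LF = 30 - 14 = 16

16


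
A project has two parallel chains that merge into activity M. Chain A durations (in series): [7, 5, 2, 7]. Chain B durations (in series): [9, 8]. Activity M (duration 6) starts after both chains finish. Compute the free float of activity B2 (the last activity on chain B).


ES(B2) = sum of predecessors on chain B = 9
EF(B2) = ES + duration = 9 + 8 = 17
Successor of B2 is M. ES(M) = max(sum(A), sum(B)) = max(21, 17) = 21
Free float = ES(successor) - EF(current) = 21 - 17 = 4

4


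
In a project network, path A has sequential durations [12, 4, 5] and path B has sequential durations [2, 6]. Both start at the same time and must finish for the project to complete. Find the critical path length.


Path A total = 12 + 4 + 5 = 21
Path B total = 2 + 6 = 8
Critical path = longest path = max(21, 8) = 21

21


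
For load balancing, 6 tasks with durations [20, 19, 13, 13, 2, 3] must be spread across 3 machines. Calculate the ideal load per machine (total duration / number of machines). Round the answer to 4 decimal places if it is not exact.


Total processing time = 20 + 19 + 13 + 13 + 2 + 3 = 70
Number of machines = 3
Ideal balanced load = 70 / 3 = 23.3333

23.3333


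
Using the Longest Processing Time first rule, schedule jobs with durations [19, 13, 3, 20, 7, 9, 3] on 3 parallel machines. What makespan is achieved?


Sort jobs in decreasing order (LPT): [20, 19, 13, 9, 7, 3, 3]
Assign each job to the least loaded machine:
  Machine 1: jobs [20, 3], load = 23
  Machine 2: jobs [19, 7], load = 26
  Machine 3: jobs [13, 9, 3], load = 25
Makespan = max load = 26

26


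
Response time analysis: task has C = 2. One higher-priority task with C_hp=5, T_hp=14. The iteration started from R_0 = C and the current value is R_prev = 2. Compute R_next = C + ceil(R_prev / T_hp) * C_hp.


R_next = C + ceil(R_prev / T_hp) * C_hp
ceil(2 / 14) = ceil(0.1429) = 1
Interference = 1 * 5 = 5
R_next = 2 + 5 = 7

7


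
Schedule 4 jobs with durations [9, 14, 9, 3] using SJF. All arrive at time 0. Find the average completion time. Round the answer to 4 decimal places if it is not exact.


SJF order (ascending): [3, 9, 9, 14]
Completion times:
  Job 1: burst=3, C=3
  Job 2: burst=9, C=12
  Job 3: burst=9, C=21
  Job 4: burst=14, C=35
Average completion = 71/4 = 17.75

17.75


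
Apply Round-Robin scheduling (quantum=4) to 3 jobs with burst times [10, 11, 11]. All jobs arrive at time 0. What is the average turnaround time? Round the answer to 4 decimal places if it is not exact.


Time quantum = 4
Execution trace:
  J1 runs 4 units, time = 4
  J2 runs 4 units, time = 8
  J3 runs 4 units, time = 12
  J1 runs 4 units, time = 16
  J2 runs 4 units, time = 20
  J3 runs 4 units, time = 24
  J1 runs 2 units, time = 26
  J2 runs 3 units, time = 29
  J3 runs 3 units, time = 32
Finish times: [26, 29, 32]
Average turnaround = 87/3 = 29.0

29.0


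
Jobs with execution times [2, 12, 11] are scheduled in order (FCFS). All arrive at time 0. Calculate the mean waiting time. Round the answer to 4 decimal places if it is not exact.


FCFS order (as given): [2, 12, 11]
Waiting times:
  Job 1: wait = 0
  Job 2: wait = 2
  Job 3: wait = 14
Sum of waiting times = 16
Average waiting time = 16/3 = 5.3333

5.3333


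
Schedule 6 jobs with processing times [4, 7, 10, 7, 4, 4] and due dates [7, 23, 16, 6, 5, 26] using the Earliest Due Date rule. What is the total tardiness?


Sort by due date (EDD order): [(4, 5), (7, 6), (4, 7), (10, 16), (7, 23), (4, 26)]
Compute completion times and tardiness:
  Job 1: p=4, d=5, C=4, tardiness=max(0,4-5)=0
  Job 2: p=7, d=6, C=11, tardiness=max(0,11-6)=5
  Job 3: p=4, d=7, C=15, tardiness=max(0,15-7)=8
  Job 4: p=10, d=16, C=25, tardiness=max(0,25-16)=9
  Job 5: p=7, d=23, C=32, tardiness=max(0,32-23)=9
  Job 6: p=4, d=26, C=36, tardiness=max(0,36-26)=10
Total tardiness = 41

41


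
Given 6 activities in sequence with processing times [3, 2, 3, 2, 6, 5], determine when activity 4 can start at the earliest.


Activity 4 starts after activities 1 through 3 complete.
Predecessor durations: [3, 2, 3]
ES = 3 + 2 + 3 = 8

8


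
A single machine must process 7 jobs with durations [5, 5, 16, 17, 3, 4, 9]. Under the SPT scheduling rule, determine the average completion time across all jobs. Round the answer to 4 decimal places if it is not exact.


Sort jobs by processing time (SPT order): [3, 4, 5, 5, 9, 16, 17]
Compute completion times sequentially:
  Job 1: processing = 3, completes at 3
  Job 2: processing = 4, completes at 7
  Job 3: processing = 5, completes at 12
  Job 4: processing = 5, completes at 17
  Job 5: processing = 9, completes at 26
  Job 6: processing = 16, completes at 42
  Job 7: processing = 17, completes at 59
Sum of completion times = 166
Average completion time = 166/7 = 23.7143

23.7143


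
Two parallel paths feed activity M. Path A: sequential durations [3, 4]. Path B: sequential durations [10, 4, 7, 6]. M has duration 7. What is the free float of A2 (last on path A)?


ES(A2) = sum of predecessors on chain A = 3
EF(A2) = ES + duration = 3 + 4 = 7
Successor of A2 is M. ES(M) = max(sum(A), sum(B)) = max(7, 27) = 27
Free float = ES(successor) - EF(current) = 27 - 7 = 20

20


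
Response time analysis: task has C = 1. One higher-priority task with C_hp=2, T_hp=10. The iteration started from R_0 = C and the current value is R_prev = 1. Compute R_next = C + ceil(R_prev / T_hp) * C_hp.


R_next = C + ceil(R_prev / T_hp) * C_hp
ceil(1 / 10) = ceil(0.1) = 1
Interference = 1 * 2 = 2
R_next = 1 + 2 = 3

3


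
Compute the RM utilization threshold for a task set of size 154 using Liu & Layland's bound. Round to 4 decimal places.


Compute 2^(1/154) = 1.0045111002
Subtract 1: 1.0045111002 - 1 = 0.0045111002
Multiply by n: 154 * 0.0045111002 = 0.6947094308
Round to 4 dp: 0.6947

0.6947


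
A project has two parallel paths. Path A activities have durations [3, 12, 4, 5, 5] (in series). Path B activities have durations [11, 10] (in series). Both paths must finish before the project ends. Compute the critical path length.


Path A total = 3 + 12 + 4 + 5 + 5 = 29
Path B total = 11 + 10 = 21
Critical path = longest path = max(29, 21) = 29

29


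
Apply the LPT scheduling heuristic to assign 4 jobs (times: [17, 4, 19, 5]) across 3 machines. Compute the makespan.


Sort jobs in decreasing order (LPT): [19, 17, 5, 4]
Assign each job to the least loaded machine:
  Machine 1: jobs [19], load = 19
  Machine 2: jobs [17], load = 17
  Machine 3: jobs [5, 4], load = 9
Makespan = max load = 19

19


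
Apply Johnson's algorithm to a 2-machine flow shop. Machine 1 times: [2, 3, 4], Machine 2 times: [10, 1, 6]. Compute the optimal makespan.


Apply Johnson's rule:
  Group 1 (a <= b): [(1, 2, 10), (3, 4, 6)]
  Group 2 (a > b): [(2, 3, 1)]
Optimal job order: [1, 3, 2]
Schedule:
  Job 1: M1 done at 2, M2 done at 12
  Job 3: M1 done at 6, M2 done at 18
  Job 2: M1 done at 9, M2 done at 19
Makespan = 19

19


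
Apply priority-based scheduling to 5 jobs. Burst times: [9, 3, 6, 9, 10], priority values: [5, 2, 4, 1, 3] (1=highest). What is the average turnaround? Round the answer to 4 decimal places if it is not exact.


Sort by priority (ascending = highest first):
Order: [(1, 9), (2, 3), (3, 10), (4, 6), (5, 9)]
Completion times:
  Priority 1, burst=9, C=9
  Priority 2, burst=3, C=12
  Priority 3, burst=10, C=22
  Priority 4, burst=6, C=28
  Priority 5, burst=9, C=37
Average turnaround = 108/5 = 21.6

21.6


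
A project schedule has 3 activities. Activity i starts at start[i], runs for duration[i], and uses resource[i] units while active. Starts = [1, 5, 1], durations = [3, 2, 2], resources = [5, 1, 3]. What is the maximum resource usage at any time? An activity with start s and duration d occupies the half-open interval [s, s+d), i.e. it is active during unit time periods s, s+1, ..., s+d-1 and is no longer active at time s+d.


Each activity i is active on [start_i, start_i + duration_i).
Compute total resource usage per time slot:
  t=0: active resources = [], total = 0
  t=1: active resources = [5, 3], total = 8
  t=2: active resources = [5, 3], total = 8
  t=3: active resources = [5], total = 5
  t=4: active resources = [], total = 0
  t=5: active resources = [1], total = 1
  t=6: active resources = [1], total = 1
Peak resource demand = 8

8


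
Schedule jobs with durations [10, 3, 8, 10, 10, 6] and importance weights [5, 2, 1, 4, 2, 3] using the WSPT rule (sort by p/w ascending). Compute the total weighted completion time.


Compute p/w ratios and sort ascending (WSPT): [(3, 2), (10, 5), (6, 3), (10, 4), (10, 2), (8, 1)]
Compute weighted completion times:
  Job (p=3,w=2): C=3, w*C=2*3=6
  Job (p=10,w=5): C=13, w*C=5*13=65
  Job (p=6,w=3): C=19, w*C=3*19=57
  Job (p=10,w=4): C=29, w*C=4*29=116
  Job (p=10,w=2): C=39, w*C=2*39=78
  Job (p=8,w=1): C=47, w*C=1*47=47
Total weighted completion time = 369

369


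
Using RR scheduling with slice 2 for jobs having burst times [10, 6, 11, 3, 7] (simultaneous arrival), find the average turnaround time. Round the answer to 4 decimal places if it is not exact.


Time quantum = 2
Execution trace:
  J1 runs 2 units, time = 2
  J2 runs 2 units, time = 4
  J3 runs 2 units, time = 6
  J4 runs 2 units, time = 8
  J5 runs 2 units, time = 10
  J1 runs 2 units, time = 12
  J2 runs 2 units, time = 14
  J3 runs 2 units, time = 16
  J4 runs 1 units, time = 17
  J5 runs 2 units, time = 19
  J1 runs 2 units, time = 21
  J2 runs 2 units, time = 23
  J3 runs 2 units, time = 25
  J5 runs 2 units, time = 27
  J1 runs 2 units, time = 29
  J3 runs 2 units, time = 31
  J5 runs 1 units, time = 32
  J1 runs 2 units, time = 34
  J3 runs 2 units, time = 36
  J3 runs 1 units, time = 37
Finish times: [34, 23, 37, 17, 32]
Average turnaround = 143/5 = 28.6

28.6


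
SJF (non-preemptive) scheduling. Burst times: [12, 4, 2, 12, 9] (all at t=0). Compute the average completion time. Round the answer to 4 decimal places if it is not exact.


SJF order (ascending): [2, 4, 9, 12, 12]
Completion times:
  Job 1: burst=2, C=2
  Job 2: burst=4, C=6
  Job 3: burst=9, C=15
  Job 4: burst=12, C=27
  Job 5: burst=12, C=39
Average completion = 89/5 = 17.8

17.8


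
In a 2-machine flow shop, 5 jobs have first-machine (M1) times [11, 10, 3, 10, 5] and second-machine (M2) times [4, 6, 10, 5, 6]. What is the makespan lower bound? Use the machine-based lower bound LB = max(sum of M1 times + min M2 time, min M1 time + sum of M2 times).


LB1 = sum(M1 times) + min(M2 times) = 39 + 4 = 43
LB2 = min(M1 times) + sum(M2 times) = 3 + 31 = 34
Lower bound = max(LB1, LB2) = max(43, 34) = 43

43


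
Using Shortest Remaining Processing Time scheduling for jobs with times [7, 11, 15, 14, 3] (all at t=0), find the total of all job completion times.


Since all jobs arrive at t=0, SRPT equals SPT ordering.
SPT order: [3, 7, 11, 14, 15]
Completion times:
  Job 1: p=3, C=3
  Job 2: p=7, C=10
  Job 3: p=11, C=21
  Job 4: p=14, C=35
  Job 5: p=15, C=50
Total completion time = 3 + 10 + 21 + 35 + 50 = 119

119


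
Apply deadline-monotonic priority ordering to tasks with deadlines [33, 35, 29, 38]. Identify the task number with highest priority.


Sort tasks by relative deadline (ascending):
  Task 3: deadline = 29
  Task 1: deadline = 33
  Task 2: deadline = 35
  Task 4: deadline = 38
Priority order (highest first): [3, 1, 2, 4]
Highest priority task = 3

3


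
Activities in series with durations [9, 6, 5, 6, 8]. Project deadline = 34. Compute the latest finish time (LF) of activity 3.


LF(activity 3) = deadline - sum of successor durations
Successors: activities 4 through 5 with durations [6, 8]
Sum of successor durations = 14
LF = 34 - 14 = 20

20


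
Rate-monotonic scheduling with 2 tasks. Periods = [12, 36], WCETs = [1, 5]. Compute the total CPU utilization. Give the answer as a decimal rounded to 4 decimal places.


Compute individual utilizations (exact fractions):
  Task 1: C/T = 1/12 (approx. 0.0833)
  Task 2: C/T = 5/36 (approx. 0.1389)
Total utilization U = 1/12 + 5/36 = 2/9
Rounded to 4 decimal places: U = 0.2222
RM (Liu & Layland) bound for 2 tasks = 0.828427; compare with U = 2/9 (approx. 0.222222)
U <= bound, so schedulable by RM sufficient condition.

0.2222


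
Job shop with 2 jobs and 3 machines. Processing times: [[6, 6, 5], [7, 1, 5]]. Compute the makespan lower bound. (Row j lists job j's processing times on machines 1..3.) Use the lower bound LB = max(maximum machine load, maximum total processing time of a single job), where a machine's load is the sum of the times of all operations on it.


Machine loads:
  Machine 1: 6 + 7 = 13
  Machine 2: 6 + 1 = 7
  Machine 3: 5 + 5 = 10
Max machine load = 13
Job totals:
  Job 1: 17
  Job 2: 13
Max job total = 17
Lower bound = max(13, 17) = 17

17


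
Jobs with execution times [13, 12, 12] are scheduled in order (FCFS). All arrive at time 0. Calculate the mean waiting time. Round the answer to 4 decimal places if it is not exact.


FCFS order (as given): [13, 12, 12]
Waiting times:
  Job 1: wait = 0
  Job 2: wait = 13
  Job 3: wait = 25
Sum of waiting times = 38
Average waiting time = 38/3 = 12.6667

12.6667


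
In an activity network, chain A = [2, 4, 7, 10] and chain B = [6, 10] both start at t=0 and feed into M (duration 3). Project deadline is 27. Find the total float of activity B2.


Forward pass: ES(B2) = sum of predecessors on chain B = 6
EF = ES + duration = 6 + 10 = 16
Backward pass: LF(M) = deadline = 27; LS(M) = 27 - 3 = 24
LF(B2) = LS(M) - sum(successors on chain B) = 24 - 0 = 24
LS = LF - duration = 24 - 10 = 14
Total float = LS - ES = 14 - 6 = 8

8


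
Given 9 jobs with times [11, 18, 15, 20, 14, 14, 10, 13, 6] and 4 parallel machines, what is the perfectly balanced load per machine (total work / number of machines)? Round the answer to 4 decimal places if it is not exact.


Total processing time = 11 + 18 + 15 + 20 + 14 + 14 + 10 + 13 + 6 = 121
Number of machines = 4
Ideal balanced load = 121 / 4 = 30.25

30.25


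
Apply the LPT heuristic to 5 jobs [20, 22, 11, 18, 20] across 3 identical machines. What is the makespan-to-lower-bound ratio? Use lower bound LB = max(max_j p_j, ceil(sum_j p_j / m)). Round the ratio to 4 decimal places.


LPT order: [22, 20, 20, 18, 11]
Machine loads after assignment: [22, 38, 31]
LPT makespan = 38
Lower bound = max(max_job, ceil(total/3)) = max(22, 31) = 31
Ratio = 38 / 31 = 1.2258

1.2258


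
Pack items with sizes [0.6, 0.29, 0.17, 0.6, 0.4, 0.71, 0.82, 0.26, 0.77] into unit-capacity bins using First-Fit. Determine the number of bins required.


Place items sequentially using First-Fit:
  Item 0.6 -> new Bin 1
  Item 0.29 -> Bin 1 (now 0.89)
  Item 0.17 -> new Bin 2
  Item 0.6 -> Bin 2 (now 0.77)
  Item 0.4 -> new Bin 3
  Item 0.71 -> new Bin 4
  Item 0.82 -> new Bin 5
  Item 0.26 -> Bin 3 (now 0.66)
  Item 0.77 -> new Bin 6
Total bins used = 6

6


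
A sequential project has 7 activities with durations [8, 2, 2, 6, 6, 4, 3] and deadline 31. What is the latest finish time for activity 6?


LF(activity 6) = deadline - sum of successor durations
Successors: activities 7 through 7 with durations [3]
Sum of successor durations = 3
LF = 31 - 3 = 28

28


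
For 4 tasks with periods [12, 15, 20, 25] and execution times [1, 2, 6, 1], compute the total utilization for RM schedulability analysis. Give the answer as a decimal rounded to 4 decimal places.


Compute individual utilizations (exact fractions):
  Task 1: C/T = 1/12 (approx. 0.0833)
  Task 2: C/T = 2/15 (approx. 0.1333)
  Task 3: C/T = 6/20 = 3/10 (approx. 0.3)
  Task 4: C/T = 1/25 (approx. 0.04)
Total utilization U = 1/12 + 2/15 + 3/10 + 1/25 = 167/300
Rounded to 4 decimal places: U = 0.5567
RM (Liu & Layland) bound for 4 tasks = 0.756828; compare with U = 167/300 (approx. 0.556667)
U <= bound, so schedulable by RM sufficient condition.

0.5567
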